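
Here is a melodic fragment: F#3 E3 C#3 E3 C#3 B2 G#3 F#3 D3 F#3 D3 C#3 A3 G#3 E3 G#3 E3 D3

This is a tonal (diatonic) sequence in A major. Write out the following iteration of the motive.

B3 A3 F#3 A3 F#3 E3

Taking 6-note groups, the heads are F#3, G#3, A3: the pattern moves up a 2nd.
So cell 4 is B3 A3 F#3 A3 F#3 E3.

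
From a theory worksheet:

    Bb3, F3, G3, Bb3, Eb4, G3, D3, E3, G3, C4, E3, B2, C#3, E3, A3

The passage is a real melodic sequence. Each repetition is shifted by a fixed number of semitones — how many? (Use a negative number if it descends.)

With a 5-note motive the entries are Bb3, G3, E3, each down a 3rd from the previous.
Bb3→G3 is 55 − 58 = -3 semitones.

-3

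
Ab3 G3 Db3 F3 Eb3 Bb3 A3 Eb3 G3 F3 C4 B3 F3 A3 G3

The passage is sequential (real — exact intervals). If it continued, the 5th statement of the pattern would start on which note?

Taking 5-note groups, the heads are Ab3, Bb3, C4: the pattern moves up a 2nd.
Extending the heads up a 2nd: D4 → E4.

E4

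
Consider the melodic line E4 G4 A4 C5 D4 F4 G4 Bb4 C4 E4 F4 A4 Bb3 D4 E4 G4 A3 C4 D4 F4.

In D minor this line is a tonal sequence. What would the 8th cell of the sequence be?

E3 G3 A3 C4

Taking 4-note groups, the heads are E4, D4, C4, Bb3, A3: the pattern moves down a 2nd.
Continuing the starts: G3 → F3 → E3.
From E3 the diatonic shape gives E3 G3 A3 C4.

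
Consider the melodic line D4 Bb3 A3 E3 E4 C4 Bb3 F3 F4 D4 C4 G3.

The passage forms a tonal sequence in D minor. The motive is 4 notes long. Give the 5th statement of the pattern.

A4 F4 E4 Bb3

Taking 4-note groups, the heads are D4, E4, F4: the pattern moves up a 2nd.
Continuing the starts: G4 → A4.
From A4 the diatonic shape gives A4 F4 E4 Bb3.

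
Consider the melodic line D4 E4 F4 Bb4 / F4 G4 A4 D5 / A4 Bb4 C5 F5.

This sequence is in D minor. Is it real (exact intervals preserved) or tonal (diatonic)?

tonal

Every note is diatonic to D minor.
Cell 1 has +1 semitones from note 2 to 3, but cell 2 has +2 — the interval quality changes while the contour stays the same, which is the hallmark of a tonal sequence.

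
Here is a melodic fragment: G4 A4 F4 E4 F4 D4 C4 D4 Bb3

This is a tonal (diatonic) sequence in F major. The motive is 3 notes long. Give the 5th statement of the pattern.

F3 G3 E3

Taking 3-note groups, the heads are G4, E4, C4: the pattern moves down a 3rd.
Extending down a 3rd: A3 → F3.
So cell 5 is F3 G3 E3.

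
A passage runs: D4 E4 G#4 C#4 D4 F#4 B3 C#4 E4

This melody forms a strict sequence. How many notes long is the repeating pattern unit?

3

9 notes total. Splitting into 3 groups of 3:
D4 E4 G#4 | C#4 D4 F#4 | B3 C#4 E4
That's a consistent down a 2nd shift per cell, and no other grouping gives one.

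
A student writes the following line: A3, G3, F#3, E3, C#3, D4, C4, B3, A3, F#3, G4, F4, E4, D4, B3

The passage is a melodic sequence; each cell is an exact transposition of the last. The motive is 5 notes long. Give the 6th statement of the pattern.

Bb5 Ab5 G5 F5 D5

Taking 5-note groups, the heads are A3, D4, G4: the pattern moves up a 4th.
Continuing the starts: C5 → F5 → Bb5.
Statement 6 starts on Bb5 and keeps the same exact contour: Bb5 Ab5 G5 F5 D5.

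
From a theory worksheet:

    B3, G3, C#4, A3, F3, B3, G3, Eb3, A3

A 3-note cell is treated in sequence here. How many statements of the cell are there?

9 notes in groups of 3 gives 9/3 = 3 statements.
Starts: B3, A3, G3 — each down a 2nd.

3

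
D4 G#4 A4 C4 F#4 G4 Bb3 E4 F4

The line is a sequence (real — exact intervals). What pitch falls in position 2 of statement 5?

With 3-note cells, note 2 of each statement runs G#4, F#4, E4.
Carrying that down a 2nd forward: D4 → C4.

C4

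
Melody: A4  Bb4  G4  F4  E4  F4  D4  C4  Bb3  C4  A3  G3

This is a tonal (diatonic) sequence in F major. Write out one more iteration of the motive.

F3 G3 E3 D3

Taking 4-note groups, the heads are A4, E4, Bb3: the pattern moves down a 4th.
Statement 4 starts on F3 and keeps the same diatonic contour: F3 G3 E3 D3.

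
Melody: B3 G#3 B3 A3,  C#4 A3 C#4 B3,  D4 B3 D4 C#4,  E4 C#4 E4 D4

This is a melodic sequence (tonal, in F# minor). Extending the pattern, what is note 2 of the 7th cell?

F#4

With 4-note cells, note 2 of each statement runs G#3, A3, B3, C#4.
Carrying that up a 2nd forward: D4 → E4 → F#4.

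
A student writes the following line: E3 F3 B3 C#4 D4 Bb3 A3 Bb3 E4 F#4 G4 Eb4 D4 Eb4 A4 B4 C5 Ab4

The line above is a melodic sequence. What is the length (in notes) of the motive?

6

There are 18 notes; a 6-note unit gives 3 cells:
E3 F3 B3 C#4 D4 Bb3 | A3 Bb3 E4 F#4 G4 Eb4 | D4 Eb4 A4 B4 C5 Ab4
That's a consistent up a 4th shift per cell, and no other grouping gives one.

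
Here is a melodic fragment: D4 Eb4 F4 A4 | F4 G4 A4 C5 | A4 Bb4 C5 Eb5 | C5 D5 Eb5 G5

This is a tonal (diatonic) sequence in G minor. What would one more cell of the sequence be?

Eb5 F5 G5 Bb5

With a 4-note motive the entries are D4, F4, A4, C5, each up a 3rd from the previous.
From Eb5 the diatonic shape gives Eb5 F5 G5 Bb5.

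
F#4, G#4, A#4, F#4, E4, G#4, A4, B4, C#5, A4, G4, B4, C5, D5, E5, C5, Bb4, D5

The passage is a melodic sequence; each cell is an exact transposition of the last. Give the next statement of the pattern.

Eb5 F5 G5 Eb5 Db5 F5

With a 6-note motive the entries are F#4, A4, C5, each up a 3rd from the previous.
Statement 4 starts on Eb5 and keeps the same exact contour: Eb5 F5 G5 Eb5 Db5 F5.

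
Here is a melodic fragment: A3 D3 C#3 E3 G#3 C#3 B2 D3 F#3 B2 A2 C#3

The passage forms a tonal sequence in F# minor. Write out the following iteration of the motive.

E3 A2 G#2 B2

Taking 4-note groups, the heads are A3, G#3, F#3: the pattern moves down a 2nd.
So cell 4 is E3 A2 G#2 B2.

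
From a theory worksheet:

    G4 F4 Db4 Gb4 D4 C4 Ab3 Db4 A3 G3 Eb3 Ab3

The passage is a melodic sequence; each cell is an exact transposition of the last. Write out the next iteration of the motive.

The 4-note cells begin on G4, D4, A3 — each down a 4th from the last.
From E3 the exact shape gives E3 D3 Bb2 Eb3.

E3 D3 Bb2 Eb3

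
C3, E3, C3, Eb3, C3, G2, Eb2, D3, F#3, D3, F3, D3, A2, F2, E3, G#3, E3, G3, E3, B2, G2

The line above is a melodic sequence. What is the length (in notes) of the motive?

7

Try groups of 7 (3 cells in 21 notes):
C3 E3 C3 Eb3 C3 G2 Eb2 | D3 F#3 D3 F3 D3 A2 F2 | E3 G#3 E3 G3 E3 B2 G2
Every group is a transposition up a 2nd of the one before; no shorter unit works.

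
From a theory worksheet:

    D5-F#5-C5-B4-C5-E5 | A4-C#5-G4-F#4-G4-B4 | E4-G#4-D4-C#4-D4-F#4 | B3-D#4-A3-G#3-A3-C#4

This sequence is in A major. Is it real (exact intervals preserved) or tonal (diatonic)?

Each cell has the same semitone pattern (4, -6, -1, 1, 4) — intervals are preserved exactly.
And C5 lies outside A major, so the sequence is real rather than tonal.

real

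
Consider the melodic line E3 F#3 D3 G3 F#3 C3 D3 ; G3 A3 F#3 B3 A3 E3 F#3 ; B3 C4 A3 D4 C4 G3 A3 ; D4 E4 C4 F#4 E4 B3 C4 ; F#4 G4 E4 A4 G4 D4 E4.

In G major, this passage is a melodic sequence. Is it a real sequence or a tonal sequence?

tonal

Every note is diatonic to G major.
Cell 1 has -4 semitones from note 2 to 3, but cell 2 has -3 — the interval quality changes while the contour stays the same, which is the hallmark of a tonal sequence.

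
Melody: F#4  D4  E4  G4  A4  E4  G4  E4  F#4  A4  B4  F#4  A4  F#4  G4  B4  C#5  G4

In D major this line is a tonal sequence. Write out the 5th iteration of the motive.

Unit = 6 notes; the statements start on F#4, G4, A4, moving up a 2nd each time.
Continuing the starts: B4 → C#5.
From C#5 the diatonic shape gives C#5 A4 B4 D5 E5 B4.

C#5 A4 B4 D5 E5 B4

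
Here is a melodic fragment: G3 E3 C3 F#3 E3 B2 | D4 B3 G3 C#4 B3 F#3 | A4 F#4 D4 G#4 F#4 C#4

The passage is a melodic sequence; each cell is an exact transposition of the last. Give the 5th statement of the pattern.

B5 G#5 E5 A#5 G#5 D#5

With a 6-note motive the entries are G3, D4, A4, each up a 5th from the previous.
Carrying on: E5 → B5.
So cell 5 is B5 G#5 E5 A#5 G#5 D#5.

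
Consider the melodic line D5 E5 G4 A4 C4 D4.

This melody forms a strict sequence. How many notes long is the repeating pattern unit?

There are 6 notes; a 2-note unit gives 3 cells:
D5 E5 | G4 A4 | C4 D4
Every group is a transposition down a 5th of the one before; no shorter unit works.

2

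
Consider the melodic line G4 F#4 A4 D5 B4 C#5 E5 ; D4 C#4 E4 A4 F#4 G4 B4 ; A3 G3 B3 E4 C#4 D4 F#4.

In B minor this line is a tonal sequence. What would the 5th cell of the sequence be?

With a 7-note motive the entries are G4, D4, A3, each down a 4th from the previous.
Carrying on: E3 → B2.
From B2 the diatonic shape gives B2 A2 C#3 F#3 D3 E3 G3.

B2 A2 C#3 F#3 D3 E3 G3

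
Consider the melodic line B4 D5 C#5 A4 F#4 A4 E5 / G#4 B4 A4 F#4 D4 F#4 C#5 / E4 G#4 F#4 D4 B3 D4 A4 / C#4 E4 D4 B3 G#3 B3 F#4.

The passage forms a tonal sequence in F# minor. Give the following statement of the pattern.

A3 C#4 B3 G#3 E3 G#3 D4

With a 7-note motive the entries are B4, G#4, E4, C#4, each down a 3rd from the previous.
From A3 the diatonic shape gives A3 C#4 B3 G#3 E3 G#3 D4.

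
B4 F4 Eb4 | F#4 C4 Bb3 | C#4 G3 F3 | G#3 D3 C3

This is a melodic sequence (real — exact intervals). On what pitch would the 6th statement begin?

Taking 3-note groups, the heads are B4, F#4, C#4, G#3: the pattern moves down a 4th.
Continuing: D#3 → A#2. Statement 6 starts on A#2.

A#2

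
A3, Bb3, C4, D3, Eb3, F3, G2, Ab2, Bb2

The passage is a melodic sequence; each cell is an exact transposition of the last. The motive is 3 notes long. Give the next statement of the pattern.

Taking 3-note groups, the heads are A3, D3, G2: the pattern moves down a 5th.
From C2 the exact shape gives C2 Db2 Eb2.

C2 Db2 Eb2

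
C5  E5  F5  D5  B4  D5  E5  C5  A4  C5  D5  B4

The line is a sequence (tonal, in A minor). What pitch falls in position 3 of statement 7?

With 4-note cells, note 3 of each statement runs F5, E5, D5.
Extending down a 2nd: C5 → B4 → A4 → G4.

G4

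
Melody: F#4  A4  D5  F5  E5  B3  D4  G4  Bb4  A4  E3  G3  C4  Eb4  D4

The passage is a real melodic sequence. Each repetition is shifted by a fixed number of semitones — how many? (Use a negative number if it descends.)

Unit = 5 notes; the statements start on F#4, B3, E3, moving down a 5th each time.
F#4 to B3 spans -7 semitones.

-7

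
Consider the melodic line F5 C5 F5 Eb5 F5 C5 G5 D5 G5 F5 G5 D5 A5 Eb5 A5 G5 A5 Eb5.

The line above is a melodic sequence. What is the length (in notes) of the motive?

6

There are 18 notes; a 6-note unit gives 3 cells:
F5 C5 F5 Eb5 F5 C5 | G5 D5 G5 F5 G5 D5 | A5 Eb5 A5 G5 A5 Eb5
Each cell is the previous one up a 2nd — so the unit is 6 notes.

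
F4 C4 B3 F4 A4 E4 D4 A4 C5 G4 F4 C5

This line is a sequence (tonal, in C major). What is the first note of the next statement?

Unit = 4 notes; the statements start on F4, A4, C5, moving up a 3rd each time.
The next head, up a 3rd from C5, is E5.

E5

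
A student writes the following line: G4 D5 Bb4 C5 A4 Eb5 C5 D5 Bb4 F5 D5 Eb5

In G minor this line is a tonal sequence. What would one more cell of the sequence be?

Taking 4-note groups, the heads are G4, A4, Bb4: the pattern moves up a 2nd.
So cell 4 is C5 G5 Eb5 F5.

C5 G5 Eb5 F5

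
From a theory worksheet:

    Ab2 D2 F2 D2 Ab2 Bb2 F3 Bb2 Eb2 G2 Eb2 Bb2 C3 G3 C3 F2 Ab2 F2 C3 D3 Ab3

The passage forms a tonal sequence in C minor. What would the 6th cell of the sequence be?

F3 Bb2 D3 Bb2 F3 G3 D4

Taking 7-note groups, the heads are Ab2, Bb2, C3: the pattern moves up a 2nd.
Carrying on: D3 → Eb3 → F3.
So cell 6 is F3 Bb2 D3 Bb2 F3 G3 D4.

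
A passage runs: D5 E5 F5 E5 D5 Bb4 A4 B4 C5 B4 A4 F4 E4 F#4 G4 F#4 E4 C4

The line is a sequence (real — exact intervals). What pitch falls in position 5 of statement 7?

Grouping in 6s, the 5th note of each cell is D5, A4, E4.
Extending down a 4th: B3 → F#3 → C#3 → G#2.

G#2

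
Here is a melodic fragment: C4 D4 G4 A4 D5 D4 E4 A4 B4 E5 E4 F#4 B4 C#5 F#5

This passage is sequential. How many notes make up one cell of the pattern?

5

15 notes total. Splitting into 3 groups of 5:
C4 D4 G4 A4 D5 | D4 E4 A4 B4 E5 | E4 F#4 B4 C#5 F#5
Every group is a transposition up a 2nd of the one before; no shorter unit works.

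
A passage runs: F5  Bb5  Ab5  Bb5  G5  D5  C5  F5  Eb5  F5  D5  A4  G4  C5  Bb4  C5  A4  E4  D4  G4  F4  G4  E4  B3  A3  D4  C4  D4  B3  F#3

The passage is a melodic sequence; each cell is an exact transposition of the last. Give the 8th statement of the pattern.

Taking 6-note groups, the heads are F5, C5, G4, D4, A3: the pattern moves down a 4th.
Extending down a 4th: E3 → B2 → F#2.
So cell 8 is F#2 B2 A2 B2 G#2 D#2.

F#2 B2 A2 B2 G#2 D#2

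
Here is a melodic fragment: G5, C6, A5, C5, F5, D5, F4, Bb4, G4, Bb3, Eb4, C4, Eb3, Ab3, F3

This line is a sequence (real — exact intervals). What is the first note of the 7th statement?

Db2

With a 3-note motive the entries are G5, C5, F4, Bb3, Eb3, each down a 5th from the previous.
Extending the heads down a 5th: Ab2 → Db2.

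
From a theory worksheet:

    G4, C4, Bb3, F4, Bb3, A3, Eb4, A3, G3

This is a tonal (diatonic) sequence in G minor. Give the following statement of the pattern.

D4 G3 F3

With a 3-note motive the entries are G4, F4, Eb4, each down a 2nd from the previous.
From D4 the diatonic shape gives D4 G3 F3.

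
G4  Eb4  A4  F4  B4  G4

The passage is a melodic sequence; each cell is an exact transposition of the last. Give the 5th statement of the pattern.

Unit = 2 notes; the statements start on G4, A4, B4, moving up a 2nd each time.
Extending up a 2nd: C#5 → D#5.
So cell 5 is D#5 B4.

D#5 B4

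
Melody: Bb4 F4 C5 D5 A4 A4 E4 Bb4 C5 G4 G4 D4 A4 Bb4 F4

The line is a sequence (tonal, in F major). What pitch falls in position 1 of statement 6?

With 5-note cells, note 1 of each statement runs Bb4, A4, G4.
Carrying that down a 2nd forward: F4 → E4 → D4.

D4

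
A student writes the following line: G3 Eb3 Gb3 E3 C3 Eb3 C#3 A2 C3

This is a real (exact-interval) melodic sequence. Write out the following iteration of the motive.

With a 3-note motive the entries are G3, E3, C#3, each down a 3rd from the previous.
From A#2 the exact shape gives A#2 F#2 A2.

A#2 F#2 A2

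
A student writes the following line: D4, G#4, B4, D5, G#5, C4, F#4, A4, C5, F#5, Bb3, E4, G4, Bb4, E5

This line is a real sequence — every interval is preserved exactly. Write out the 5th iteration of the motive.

Gb3 C4 Eb4 Gb4 C5

Taking 5-note groups, the heads are D4, C4, Bb3: the pattern moves down a 2nd.
Continuing the starts: Ab3 → Gb3.
So cell 5 is Gb3 C4 Eb4 Gb4 C5.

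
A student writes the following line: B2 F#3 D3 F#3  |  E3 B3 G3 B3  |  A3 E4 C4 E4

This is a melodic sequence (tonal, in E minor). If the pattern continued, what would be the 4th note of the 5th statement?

The unit is 4 notes. Position-4 pitches of the 3 shown cells: F#3, B3, E4.
Carrying that up a 4th forward: A4 → D5.

D5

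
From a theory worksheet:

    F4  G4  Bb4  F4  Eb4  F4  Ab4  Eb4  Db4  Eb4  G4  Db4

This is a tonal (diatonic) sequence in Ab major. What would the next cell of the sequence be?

C4 Db4 F4 C4

With a 4-note motive the entries are F4, Eb4, Db4, each down a 2nd from the previous.
From C4 the diatonic shape gives C4 Db4 F4 C4.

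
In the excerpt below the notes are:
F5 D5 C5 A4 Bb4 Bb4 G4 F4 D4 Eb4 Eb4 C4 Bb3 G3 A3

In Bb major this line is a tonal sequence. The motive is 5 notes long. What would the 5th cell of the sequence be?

D3 Bb2 A2 F2 G2

Taking 5-note groups, the heads are F5, Bb4, Eb4: the pattern moves down a 5th.
Carrying on: A3 → D3.
So cell 5 is D3 Bb2 A2 F2 G2.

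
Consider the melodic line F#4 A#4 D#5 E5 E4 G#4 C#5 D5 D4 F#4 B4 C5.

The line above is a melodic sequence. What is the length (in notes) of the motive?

There are 12 notes; a 4-note unit gives 3 cells:
F#4 A#4 D#5 E5 | E4 G#4 C#5 D5 | D4 F#4 B4 C5
Every group is a transposition down a 2nd of the one before; no shorter unit works.

4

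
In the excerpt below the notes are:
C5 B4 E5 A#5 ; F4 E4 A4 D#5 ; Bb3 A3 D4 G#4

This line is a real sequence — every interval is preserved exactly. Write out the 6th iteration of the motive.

With a 4-note motive the entries are C5, F4, Bb3, each down a 5th from the previous.
Continuing the starts: Eb3 → Ab2 → Db2.
Statement 6 starts on Db2 and keeps the same exact contour: Db2 C2 F2 B2.

Db2 C2 F2 B2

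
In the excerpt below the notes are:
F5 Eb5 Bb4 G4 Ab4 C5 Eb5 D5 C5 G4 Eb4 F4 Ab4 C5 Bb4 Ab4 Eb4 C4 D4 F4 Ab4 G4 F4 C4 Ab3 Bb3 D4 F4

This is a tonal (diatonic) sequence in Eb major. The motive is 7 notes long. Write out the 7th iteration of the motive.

Ab3 G3 D3 Bb2 C3 Eb3 G3

Taking 7-note groups, the heads are F5, D5, Bb4, G4: the pattern moves down a 3rd.
Continuing the starts: Eb4 → C4 → Ab3.
From Ab3 the diatonic shape gives Ab3 G3 D3 Bb2 C3 Eb3 G3.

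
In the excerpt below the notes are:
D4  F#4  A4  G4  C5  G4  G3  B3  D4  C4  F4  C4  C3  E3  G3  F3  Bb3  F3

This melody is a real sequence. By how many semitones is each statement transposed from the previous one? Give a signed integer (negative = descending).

With a 6-note motive the entries are D4, G3, C3, each down a 5th from the previous.
D4→G3 is 55 − 62 = -7 semitones.

-7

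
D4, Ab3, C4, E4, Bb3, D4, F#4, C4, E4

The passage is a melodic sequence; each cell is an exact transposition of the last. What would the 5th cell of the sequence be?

A#4 E4 G#4

Taking 3-note groups, the heads are D4, E4, F#4: the pattern moves up a 2nd.
Continuing the starts: G#4 → A#4.
So cell 5 is A#4 E4 G#4.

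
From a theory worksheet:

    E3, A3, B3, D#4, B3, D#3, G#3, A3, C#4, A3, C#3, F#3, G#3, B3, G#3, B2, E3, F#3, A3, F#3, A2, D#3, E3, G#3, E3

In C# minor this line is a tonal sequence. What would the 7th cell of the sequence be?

The 5-note cells begin on E3, D#3, C#3, B2, A2 — each down a 2nd from the last.
Carrying on: G#2 → F#2.
From F#2 the diatonic shape gives F#2 B2 C#3 E3 C#3.

F#2 B2 C#3 E3 C#3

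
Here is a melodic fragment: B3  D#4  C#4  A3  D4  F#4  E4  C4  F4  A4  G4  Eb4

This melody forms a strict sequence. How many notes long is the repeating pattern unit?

4

12 notes total. Splitting into 3 groups of 4:
B3 D#4 C#4 A3 | D4 F#4 E4 C4 | F4 A4 G4 Eb4
Every group is a transposition up a 3rd of the one before; no shorter unit works.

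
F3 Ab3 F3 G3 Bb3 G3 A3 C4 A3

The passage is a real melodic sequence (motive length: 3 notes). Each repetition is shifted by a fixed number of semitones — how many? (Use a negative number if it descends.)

2

With a 3-note motive the entries are F3, G3, A3, each up a 2nd from the previous.
F3 to G3 spans +2 semitones.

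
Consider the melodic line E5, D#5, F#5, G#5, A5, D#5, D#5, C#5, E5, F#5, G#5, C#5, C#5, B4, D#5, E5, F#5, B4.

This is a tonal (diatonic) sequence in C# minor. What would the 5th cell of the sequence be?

The 6-note cells begin on E5, D#5, C#5 — each down a 2nd from the last.
Continuing the starts: B4 → A4.
So cell 5 is A4 G#4 B4 C#5 D#5 G#4.

A4 G#4 B4 C#5 D#5 G#4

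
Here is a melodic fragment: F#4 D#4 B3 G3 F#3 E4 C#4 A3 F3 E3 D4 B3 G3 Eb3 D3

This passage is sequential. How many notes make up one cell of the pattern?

5

Try groups of 5 (3 cells in 15 notes):
F#4 D#4 B3 G3 F#3 | E4 C#4 A3 F3 E3 | D4 B3 G3 Eb3 D3
Every group is a transposition down a 2nd of the one before; no shorter unit works.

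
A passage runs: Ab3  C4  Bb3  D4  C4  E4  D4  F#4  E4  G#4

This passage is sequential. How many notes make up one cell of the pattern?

2

Try groups of 2 (5 cells in 10 notes):
Ab3 C4 | Bb3 D4 | C4 E4 | D4 F#4 | E4 G#4
Each cell is the previous one up a 2nd — so the unit is 2 notes.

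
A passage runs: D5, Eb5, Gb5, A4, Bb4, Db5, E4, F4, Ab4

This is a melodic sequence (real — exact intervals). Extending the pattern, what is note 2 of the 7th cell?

Grouping in 3s, the 2nd note of each cell is Eb5, Bb4, F4.
Carrying that down a 4th forward: C4 → G3 → D3 → A2.

A2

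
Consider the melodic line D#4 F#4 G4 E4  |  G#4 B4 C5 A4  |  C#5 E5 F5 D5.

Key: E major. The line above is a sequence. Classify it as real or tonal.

real

Each cell has the same semitone pattern (3, 1, -3) — intervals are preserved exactly.
And G4 lies outside E major, so the sequence is real rather than tonal.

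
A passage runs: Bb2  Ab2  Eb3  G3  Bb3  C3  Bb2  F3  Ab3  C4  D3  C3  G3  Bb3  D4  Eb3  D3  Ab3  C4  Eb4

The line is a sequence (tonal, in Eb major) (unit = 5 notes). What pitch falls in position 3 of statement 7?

The unit is 5 notes. Position-3 pitches of the 4 shown cells: Eb3, F3, G3, Ab3.
Carrying that up a 2nd forward: Bb3 → C4 → D4.

D4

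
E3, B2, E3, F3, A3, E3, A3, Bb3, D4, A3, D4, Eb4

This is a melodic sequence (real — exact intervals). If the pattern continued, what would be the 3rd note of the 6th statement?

F5

With 4-note cells, note 3 of each statement runs E3, A3, D4.
Each moves up a 4th. Continuing: G4 → C5 → F5.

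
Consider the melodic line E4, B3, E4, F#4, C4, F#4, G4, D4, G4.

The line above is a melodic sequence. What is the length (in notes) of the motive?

3

9 notes total. Splitting into 3 groups of 3:
E4 B3 E4 | F#4 C4 F#4 | G4 D4 G4
Every group is a transposition up a 2nd of the one before; no shorter unit works.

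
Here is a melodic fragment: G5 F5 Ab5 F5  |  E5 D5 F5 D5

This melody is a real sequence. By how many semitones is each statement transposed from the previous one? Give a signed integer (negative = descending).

-3

With a 4-note motive the entries are G5, E5, each down a 3rd from the previous.
G5 to E5 spans -3 semitones.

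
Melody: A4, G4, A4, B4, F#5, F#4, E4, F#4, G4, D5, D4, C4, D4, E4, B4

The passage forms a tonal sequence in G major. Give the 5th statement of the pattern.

G3 F#3 G3 A3 E4

Unit = 5 notes; the statements start on A4, F#4, D4, moving down a 3rd each time.
Carrying on: B3 → G3.
So cell 5 is G3 F#3 G3 A3 E4.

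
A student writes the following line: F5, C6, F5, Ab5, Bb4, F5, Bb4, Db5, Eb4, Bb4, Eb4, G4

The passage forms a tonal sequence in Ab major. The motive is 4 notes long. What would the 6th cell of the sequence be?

G2 Db3 G2 Bb2

The 4-note cells begin on F5, Bb4, Eb4 — each down a 5th from the last.
Carrying on: Ab3 → Db3 → G2.
From G2 the diatonic shape gives G2 Db3 G2 Bb2.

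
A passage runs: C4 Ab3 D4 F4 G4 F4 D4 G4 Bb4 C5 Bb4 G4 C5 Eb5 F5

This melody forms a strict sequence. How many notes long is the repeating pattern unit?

15 notes total. Splitting into 3 groups of 5:
C4 Ab3 D4 F4 G4 | F4 D4 G4 Bb4 C5 | Bb4 G4 C5 Eb5 F5
Each cell is the previous one up a 4th — so the unit is 5 notes.

5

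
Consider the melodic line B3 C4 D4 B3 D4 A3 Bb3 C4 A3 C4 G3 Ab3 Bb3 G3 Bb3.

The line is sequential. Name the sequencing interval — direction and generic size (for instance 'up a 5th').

down a 2nd

Unit = 5 notes; the statements start on B3, A3, G3, moving down a 2nd each time.
From B3 to A3: down a 2nd.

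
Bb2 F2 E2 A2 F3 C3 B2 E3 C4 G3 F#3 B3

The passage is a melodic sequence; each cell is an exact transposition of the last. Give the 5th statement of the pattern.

Taking 4-note groups, the heads are Bb2, F3, C4: the pattern moves up a 5th.
Extending up a 5th: G4 → D5.
So cell 5 is D5 A4 G#4 C#5.

D5 A4 G#4 C#5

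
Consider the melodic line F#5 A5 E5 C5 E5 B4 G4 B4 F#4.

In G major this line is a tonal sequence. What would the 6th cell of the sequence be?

E3 G3 D3

With a 3-note motive the entries are F#5, C5, G4, each down a 4th from the previous.
Extending down a 4th: D4 → A3 → E3.
So cell 6 is E3 G3 D3.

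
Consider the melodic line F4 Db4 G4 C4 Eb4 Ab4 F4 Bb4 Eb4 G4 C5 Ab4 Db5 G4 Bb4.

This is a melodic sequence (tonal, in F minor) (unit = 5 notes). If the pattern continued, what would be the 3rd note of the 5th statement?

Ab5

Grouping in 5s, the 3rd note of each cell is G4, Bb4, Db5.
Extending up a 3rd: F5 → Ab5.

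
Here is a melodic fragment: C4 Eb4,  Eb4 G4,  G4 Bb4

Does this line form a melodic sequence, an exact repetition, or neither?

sequence

Each 2-note cell is the previous one transposed up a 3rd.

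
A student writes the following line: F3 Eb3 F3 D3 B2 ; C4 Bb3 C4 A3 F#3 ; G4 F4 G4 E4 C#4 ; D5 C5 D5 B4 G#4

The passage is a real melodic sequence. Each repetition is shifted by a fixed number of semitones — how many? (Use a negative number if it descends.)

Taking 5-note groups, the heads are F3, C4, G4, D5: the pattern moves up a 5th.
F3→C4 is 60 − 53 = 7 semitones.

7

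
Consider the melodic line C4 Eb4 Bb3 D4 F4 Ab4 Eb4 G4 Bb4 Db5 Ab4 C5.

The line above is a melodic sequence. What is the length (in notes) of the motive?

4

There are 12 notes; a 4-note unit gives 3 cells:
C4 Eb4 Bb3 D4 | F4 Ab4 Eb4 G4 | Bb4 Db5 Ab4 C5
Each cell is the previous one up a 4th — so the unit is 4 notes.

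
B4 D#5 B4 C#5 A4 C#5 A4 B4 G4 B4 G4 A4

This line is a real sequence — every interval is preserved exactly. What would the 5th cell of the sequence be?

Eb4 G4 Eb4 F4

The 4-note cells begin on B4, A4, G4 — each down a 2nd from the last.
Carrying on: F4 → Eb4.
Statement 5 starts on Eb4 and keeps the same exact contour: Eb4 G4 Eb4 F4.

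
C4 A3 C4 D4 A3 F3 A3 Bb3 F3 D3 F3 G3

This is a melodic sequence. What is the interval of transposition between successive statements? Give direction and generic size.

Taking 4-note groups, the heads are C4, A3, F3: the pattern moves down a 3rd.
C4 to A3 is down a 3rd.

down a 3rd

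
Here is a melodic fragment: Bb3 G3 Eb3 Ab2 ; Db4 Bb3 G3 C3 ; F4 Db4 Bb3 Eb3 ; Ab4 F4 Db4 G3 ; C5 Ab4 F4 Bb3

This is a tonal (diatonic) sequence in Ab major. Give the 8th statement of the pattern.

The 4-note cells begin on Bb3, Db4, F4, Ab4, C5 — each up a 3rd from the last.
Carrying on: Eb5 → G5 → Bb5.
Statement 8 starts on Bb5 and keeps the same diatonic contour: Bb5 G5 Eb5 Ab4.

Bb5 G5 Eb5 Ab4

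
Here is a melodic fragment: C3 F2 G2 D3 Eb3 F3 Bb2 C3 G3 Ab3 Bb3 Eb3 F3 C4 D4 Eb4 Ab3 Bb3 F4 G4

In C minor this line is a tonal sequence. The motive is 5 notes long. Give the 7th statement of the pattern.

With a 5-note motive the entries are C3, F3, Bb3, Eb4, each up a 4th from the previous.
Extending up a 4th: Ab4 → D5 → G5.
So cell 7 is G5 C5 D5 Ab5 Bb5.

G5 C5 D5 Ab5 Bb5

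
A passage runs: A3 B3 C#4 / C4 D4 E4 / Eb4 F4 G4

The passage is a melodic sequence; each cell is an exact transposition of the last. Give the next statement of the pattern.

Unit = 3 notes; the statements start on A3, C4, Eb4, moving up a 3rd each time.
From Gb4 the exact shape gives Gb4 Ab4 Bb4.

Gb4 Ab4 Bb4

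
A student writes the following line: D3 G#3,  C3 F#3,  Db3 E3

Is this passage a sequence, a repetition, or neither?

neither

Note 1 of cell 3 is Db3; if this were a sequence it would be Bb2. No unit length gives a consistent transposition pattern.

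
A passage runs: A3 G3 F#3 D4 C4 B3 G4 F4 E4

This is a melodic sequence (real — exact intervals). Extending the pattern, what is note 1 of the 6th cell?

Grouping in 3s, the 1st note of each cell is A3, D4, G4.
Extending up a 4th: C5 → F5 → Bb5.

Bb5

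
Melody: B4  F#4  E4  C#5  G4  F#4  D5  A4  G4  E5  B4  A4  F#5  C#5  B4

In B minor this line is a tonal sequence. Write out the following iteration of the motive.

G5 D5 C#5

With a 3-note motive the entries are B4, C#5, D5, E5, F#5, each up a 2nd from the previous.
From G5 the diatonic shape gives G5 D5 C#5.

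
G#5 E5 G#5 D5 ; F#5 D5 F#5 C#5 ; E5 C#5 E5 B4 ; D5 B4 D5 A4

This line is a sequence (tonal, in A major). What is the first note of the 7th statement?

A4

With a 4-note motive the entries are G#5, F#5, E5, D5, each down a 2nd from the previous.
Continuing: C#5 → B4 → A4. Statement 7 starts on A4.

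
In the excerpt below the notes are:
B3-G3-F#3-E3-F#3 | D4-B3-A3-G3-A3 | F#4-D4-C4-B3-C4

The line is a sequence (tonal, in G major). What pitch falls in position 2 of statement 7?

E5

Grouping in 5s, the 2nd note of each cell is G3, B3, D4.
Carrying that up a 3rd forward: F#4 → A4 → C5 → E5.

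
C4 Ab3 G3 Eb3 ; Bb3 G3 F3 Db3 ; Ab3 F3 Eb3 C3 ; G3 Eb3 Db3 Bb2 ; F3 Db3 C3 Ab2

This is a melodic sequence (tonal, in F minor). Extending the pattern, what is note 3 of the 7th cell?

Ab2

The unit is 4 notes. Position-3 pitches of the 5 shown cells: G3, F3, Eb3, Db3, C3.
Each moves down a 2nd. Continuing: Bb2 → Ab2.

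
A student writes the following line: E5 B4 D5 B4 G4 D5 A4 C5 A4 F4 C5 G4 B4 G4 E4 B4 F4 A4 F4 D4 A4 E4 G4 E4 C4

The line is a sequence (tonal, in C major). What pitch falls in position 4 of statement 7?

C4

Grouping in 5s, the 4th note of each cell is B4, A4, G4, F4, E4.
Each moves down a 2nd. Continuing: D4 → C4.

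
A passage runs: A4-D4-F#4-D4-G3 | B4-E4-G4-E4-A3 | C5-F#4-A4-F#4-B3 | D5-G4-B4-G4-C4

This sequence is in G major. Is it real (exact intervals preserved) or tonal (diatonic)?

Every note is diatonic to G major.
Cell 1 has +4 semitones from note 2 to 3, but cell 2 has +3 — the interval quality changes while the contour stays the same, which is the hallmark of a tonal sequence.

tonal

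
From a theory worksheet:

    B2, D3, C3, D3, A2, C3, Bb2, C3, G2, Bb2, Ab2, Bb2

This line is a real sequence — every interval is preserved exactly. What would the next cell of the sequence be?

F2 Ab2 Gb2 Ab2

Unit = 4 notes; the statements start on B2, A2, G2, moving down a 2nd each time.
Statement 4 starts on F2 and keeps the same exact contour: F2 Ab2 Gb2 Ab2.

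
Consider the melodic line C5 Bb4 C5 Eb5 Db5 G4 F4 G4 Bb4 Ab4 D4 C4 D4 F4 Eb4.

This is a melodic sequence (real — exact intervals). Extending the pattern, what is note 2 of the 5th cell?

D3

The unit is 5 notes. Position-2 pitches of the 3 shown cells: Bb4, F4, C4.
Extending down a 4th: G3 → D3.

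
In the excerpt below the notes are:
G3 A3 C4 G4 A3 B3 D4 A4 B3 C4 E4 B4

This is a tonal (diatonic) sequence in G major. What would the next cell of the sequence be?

The 4-note cells begin on G3, A3, B3 — each up a 2nd from the last.
From C4 the diatonic shape gives C4 D4 F#4 C5.

C4 D4 F#4 C5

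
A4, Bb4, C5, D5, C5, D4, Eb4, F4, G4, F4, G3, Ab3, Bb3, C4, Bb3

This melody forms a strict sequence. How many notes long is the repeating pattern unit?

5

Try groups of 5 (3 cells in 15 notes):
A4 Bb4 C5 D5 C5 | D4 Eb4 F4 G4 F4 | G3 Ab3 Bb3 C4 Bb3
That's a consistent down a 5th shift per cell, and no other grouping gives one.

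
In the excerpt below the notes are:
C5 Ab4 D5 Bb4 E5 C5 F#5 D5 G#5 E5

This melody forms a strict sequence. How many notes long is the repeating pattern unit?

2

Try groups of 2 (5 cells in 10 notes):
C5 Ab4 | D5 Bb4 | E5 C5 | F#5 D5 | G#5 E5
Every group is a transposition up a 2nd of the one before; no shorter unit works.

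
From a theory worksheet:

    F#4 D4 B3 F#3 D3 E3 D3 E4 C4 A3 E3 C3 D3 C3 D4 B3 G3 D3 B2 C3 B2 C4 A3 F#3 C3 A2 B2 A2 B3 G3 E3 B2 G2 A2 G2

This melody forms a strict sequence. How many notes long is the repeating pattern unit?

7

Try groups of 7 (5 cells in 35 notes):
F#4 D4 B3 F#3 D3 E3 D3 | E4 C4 A3 E3 C3 D3 C3 | D4 B3 G3 D3 B2 C3 B2 | C4 A3 F#3 C3 A2 B2 A2 | B3 G3 E3 B2 G2 A2 G2
That's a consistent down a 2nd shift per cell, and no other grouping gives one.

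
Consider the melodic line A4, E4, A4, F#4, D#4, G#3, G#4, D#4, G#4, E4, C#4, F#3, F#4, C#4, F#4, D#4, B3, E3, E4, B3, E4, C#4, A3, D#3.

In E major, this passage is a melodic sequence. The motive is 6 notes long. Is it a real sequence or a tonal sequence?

Every note is diatonic to E major.
Cell 1 has -3 semitones from note 3 to 4, but cell 2 has -4 — the interval quality changes while the contour stays the same, which is the hallmark of a tonal sequence.

tonal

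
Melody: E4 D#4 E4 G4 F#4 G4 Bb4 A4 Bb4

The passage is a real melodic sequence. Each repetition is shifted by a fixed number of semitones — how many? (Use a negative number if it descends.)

With a 3-note motive the entries are E4, G4, Bb4, each up a 3rd from the previous.
E4→G4 is 67 − 64 = 3 semitones.

3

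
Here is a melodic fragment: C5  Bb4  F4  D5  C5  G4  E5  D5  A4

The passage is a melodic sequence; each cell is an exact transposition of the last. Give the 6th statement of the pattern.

Taking 3-note groups, the heads are C5, D5, E5: the pattern moves up a 2nd.
Extending up a 2nd: F#5 → G#5 → A#5.
Statement 6 starts on A#5 and keeps the same exact contour: A#5 G#5 D#5.

A#5 G#5 D#5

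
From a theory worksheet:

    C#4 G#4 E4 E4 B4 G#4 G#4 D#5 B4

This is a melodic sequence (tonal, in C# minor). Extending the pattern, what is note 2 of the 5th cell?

With 3-note cells, note 2 of each statement runs G#4, B4, D#5.
Each moves up a 3rd. Continuing: F#5 → A5.

A5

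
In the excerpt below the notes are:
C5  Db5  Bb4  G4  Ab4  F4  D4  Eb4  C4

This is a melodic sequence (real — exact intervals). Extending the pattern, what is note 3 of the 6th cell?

A2

Grouping in 3s, the 3rd note of each cell is Bb4, F4, C4.
Each moves down a 4th. Continuing: G3 → D3 → A2.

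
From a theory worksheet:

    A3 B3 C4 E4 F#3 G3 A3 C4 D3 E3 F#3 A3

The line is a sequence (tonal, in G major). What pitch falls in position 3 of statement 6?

The unit is 4 notes. Position-3 pitches of the 3 shown cells: C4, A3, F#3.
Carrying that down a 3rd forward: D3 → B2 → G2.

G2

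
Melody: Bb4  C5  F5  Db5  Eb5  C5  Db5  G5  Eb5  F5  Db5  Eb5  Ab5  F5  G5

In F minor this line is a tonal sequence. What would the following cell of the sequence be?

Eb5 F5 Bb5 G5 Ab5

The 5-note cells begin on Bb4, C5, Db5 — each up a 2nd from the last.
From Eb5 the diatonic shape gives Eb5 F5 Bb5 G5 Ab5.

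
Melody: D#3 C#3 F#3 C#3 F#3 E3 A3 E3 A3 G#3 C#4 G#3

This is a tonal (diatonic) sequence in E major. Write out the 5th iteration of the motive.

With a 4-note motive the entries are D#3, F#3, A3, each up a 3rd from the previous.
Carrying on: C#4 → E4.
Statement 5 starts on E4 and keeps the same diatonic contour: E4 D#4 G#4 D#4.

E4 D#4 G#4 D#4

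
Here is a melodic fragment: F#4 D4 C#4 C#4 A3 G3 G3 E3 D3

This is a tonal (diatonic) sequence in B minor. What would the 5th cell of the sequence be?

With a 3-note motive the entries are F#4, C#4, G3, each down a 4th from the previous.
Extending down a 4th: D3 → A2.
So cell 5 is A2 F#2 E2.

A2 F#2 E2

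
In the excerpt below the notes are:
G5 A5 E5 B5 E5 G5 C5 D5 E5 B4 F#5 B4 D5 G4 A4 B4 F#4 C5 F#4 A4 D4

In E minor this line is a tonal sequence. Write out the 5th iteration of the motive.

With a 7-note motive the entries are G5, D5, A4, each down a 4th from the previous.
Carrying on: E4 → B3.
So cell 5 is B3 C4 G3 D4 G3 B3 E3.

B3 C4 G3 D4 G3 B3 E3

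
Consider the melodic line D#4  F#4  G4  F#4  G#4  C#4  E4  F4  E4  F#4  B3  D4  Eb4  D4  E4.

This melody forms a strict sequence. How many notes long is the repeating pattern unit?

Try groups of 5 (3 cells in 15 notes):
D#4 F#4 G4 F#4 G#4 | C#4 E4 F4 E4 F#4 | B3 D4 Eb4 D4 E4
Every group is a transposition down a 2nd of the one before; no shorter unit works.

5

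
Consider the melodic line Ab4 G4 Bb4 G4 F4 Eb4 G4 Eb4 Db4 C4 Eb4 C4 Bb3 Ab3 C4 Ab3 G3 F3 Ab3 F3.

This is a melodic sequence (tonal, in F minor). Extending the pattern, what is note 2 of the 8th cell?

G2

Grouping in 4s, the 2nd note of each cell is G4, Eb4, C4, Ab3, F3.
Extending down a 3rd: Db3 → Bb2 → G2.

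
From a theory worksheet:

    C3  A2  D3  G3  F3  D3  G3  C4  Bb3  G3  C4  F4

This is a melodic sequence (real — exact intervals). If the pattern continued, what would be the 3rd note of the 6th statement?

With 4-note cells, note 3 of each statement runs D3, G3, C4.
Extending up a 4th: F4 → Bb4 → Eb5.

Eb5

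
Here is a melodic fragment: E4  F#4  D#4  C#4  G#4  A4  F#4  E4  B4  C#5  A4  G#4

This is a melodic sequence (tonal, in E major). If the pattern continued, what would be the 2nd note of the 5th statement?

Grouping in 4s, the 2nd note of each cell is F#4, A4, C#5.
Each moves up a 3rd. Continuing: E5 → G#5.

G#5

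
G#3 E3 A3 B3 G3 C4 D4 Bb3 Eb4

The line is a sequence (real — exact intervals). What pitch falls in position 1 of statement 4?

F4

Grouping in 3s, the 1st note of each cell is G#3, B3, D4.
Each moves up a 3rd; the next is F4.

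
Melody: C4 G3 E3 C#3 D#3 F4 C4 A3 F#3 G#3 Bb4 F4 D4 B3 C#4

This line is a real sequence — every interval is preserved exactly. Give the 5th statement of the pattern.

Ab5 Eb5 C5 A4 B4

Unit = 5 notes; the statements start on C4, F4, Bb4, moving up a 4th each time.
Continuing the starts: Eb5 → Ab5.
Statement 5 starts on Ab5 and keeps the same exact contour: Ab5 Eb5 C5 A4 B4.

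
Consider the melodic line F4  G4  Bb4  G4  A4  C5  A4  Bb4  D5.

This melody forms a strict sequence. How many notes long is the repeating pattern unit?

9 notes total. Splitting into 3 groups of 3:
F4 G4 Bb4 | G4 A4 C5 | A4 Bb4 D5
That's a consistent up a 2nd shift per cell, and no other grouping gives one.

3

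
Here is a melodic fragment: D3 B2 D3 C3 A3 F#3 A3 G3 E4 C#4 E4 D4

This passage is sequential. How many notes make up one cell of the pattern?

4

There are 12 notes; a 4-note unit gives 3 cells:
D3 B2 D3 C3 | A3 F#3 A3 G3 | E4 C#4 E4 D4
That's a consistent up a 5th shift per cell, and no other grouping gives one.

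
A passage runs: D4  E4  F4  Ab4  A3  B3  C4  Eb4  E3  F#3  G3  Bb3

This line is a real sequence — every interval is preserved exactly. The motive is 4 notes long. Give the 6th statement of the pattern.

C#2 D#2 E2 G2

Taking 4-note groups, the heads are D4, A3, E3: the pattern moves down a 4th.
Carrying on: B2 → F#2 → C#2.
Statement 6 starts on C#2 and keeps the same exact contour: C#2 D#2 E2 G2.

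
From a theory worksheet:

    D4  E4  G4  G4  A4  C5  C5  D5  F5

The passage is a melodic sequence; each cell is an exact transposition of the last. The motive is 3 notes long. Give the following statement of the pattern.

F5 G5 Bb5

Taking 3-note groups, the heads are D4, G4, C5: the pattern moves up a 4th.
From F5 the exact shape gives F5 G5 Bb5.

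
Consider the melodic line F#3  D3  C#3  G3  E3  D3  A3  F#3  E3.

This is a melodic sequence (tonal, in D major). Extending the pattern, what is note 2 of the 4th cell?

The unit is 3 notes. Position-2 pitches of the 3 shown cells: D3, E3, F#3.
From F#3, up a 2nd gives G3.

G3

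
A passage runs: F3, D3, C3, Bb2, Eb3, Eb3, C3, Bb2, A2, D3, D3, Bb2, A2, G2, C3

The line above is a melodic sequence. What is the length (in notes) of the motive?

5

There are 15 notes; a 5-note unit gives 3 cells:
F3 D3 C3 Bb2 Eb3 | Eb3 C3 Bb2 A2 D3 | D3 Bb2 A2 G2 C3
Each cell is the previous one down a 2nd — so the unit is 5 notes.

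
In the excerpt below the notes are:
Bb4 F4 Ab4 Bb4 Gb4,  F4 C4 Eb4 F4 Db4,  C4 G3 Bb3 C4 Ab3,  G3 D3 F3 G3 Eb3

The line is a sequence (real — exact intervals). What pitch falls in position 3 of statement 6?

G2

With 5-note cells, note 3 of each statement runs Ab4, Eb4, Bb3, F3.
Extending down a 4th: C3 → G2.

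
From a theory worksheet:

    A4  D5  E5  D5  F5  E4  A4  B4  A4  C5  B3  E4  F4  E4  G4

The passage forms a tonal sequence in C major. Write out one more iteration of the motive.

With a 5-note motive the entries are A4, E4, B3, each down a 4th from the previous.
From F3 the diatonic shape gives F3 B3 C4 B3 D4.

F3 B3 C4 B3 D4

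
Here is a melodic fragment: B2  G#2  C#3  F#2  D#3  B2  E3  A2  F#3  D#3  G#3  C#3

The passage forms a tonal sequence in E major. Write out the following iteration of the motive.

The 4-note cells begin on B2, D#3, F#3 — each up a 3rd from the last.
From A3 the diatonic shape gives A3 F#3 B3 E3.

A3 F#3 B3 E3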